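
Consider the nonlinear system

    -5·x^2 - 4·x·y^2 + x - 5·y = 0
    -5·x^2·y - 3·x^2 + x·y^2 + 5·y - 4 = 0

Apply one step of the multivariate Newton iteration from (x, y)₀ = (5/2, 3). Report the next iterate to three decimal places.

(1.709, 1.672)

At (5/2, 3): F = (-133.750, -79.000).
Jacobian J = [[-10·x - 4·y^2 + 1, -8·x·y - 5], [-10·x·y - 6·x + y^2, -5·x^2 + 2·x·y + 5]].
At the point, J = [[-60.000, -65.000], [-81.000, -11.250]] (det J = -4590.000).
Solving J·Δ = −F gives Δ = (-0.791, -1.328).
Then the next iterate is (x, y)₁ = (1.709, 1.672).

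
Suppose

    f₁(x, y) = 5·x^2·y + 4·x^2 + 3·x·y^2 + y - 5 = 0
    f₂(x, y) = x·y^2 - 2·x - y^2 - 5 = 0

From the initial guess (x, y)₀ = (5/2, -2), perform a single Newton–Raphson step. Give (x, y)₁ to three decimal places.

At (5/2, -2): F = (-14.500, -4.000).
Jacobian J = [[10·x·y + 8·x + 3·y^2, 5·x^2 + 6·x·y + 1], [y^2 - 2, 2·x·y - 2·y]].
At the point, J = [[-18.000, 2.250], [2.000, -6.000]] (det J = 103.500).
Solving J·Δ = −F gives Δ = (-0.928, -0.976).
Then the next iterate is (x, y)₁ = (1.572, -2.976).

(1.572, -2.976)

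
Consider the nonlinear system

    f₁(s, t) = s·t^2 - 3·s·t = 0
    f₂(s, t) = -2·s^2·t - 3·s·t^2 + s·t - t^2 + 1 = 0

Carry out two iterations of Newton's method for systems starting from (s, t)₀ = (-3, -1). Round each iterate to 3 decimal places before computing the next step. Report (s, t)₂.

(-2.185, -0.066)

At (-3, -1): F = (-12.000, 30.000).
Jacobian J = [[t^2 - 3·t, 2·s·t - 3·s], [-4·s·t - 3·t^2 + t, -2·s^2 - 6·s·t + s - 2·t]].
At the point, J = [[4.000, 15.000], [-16.000, -37.000]] (det J = 92.000).
Solving J·Δ = −F gives Δ = (0.065, 0.783).
Then the next iterate is (s, t)₁ = (-2.935, -0.217).
Round to (-2.935, -0.217) and repeat: F = (-2.04889, 5.74300), J = [[0.69809, 10.07879], [-2.90585, -23.55082]].
Δ = (0.750, 0.151), so (s, t)₂ = (-2.185, -0.066).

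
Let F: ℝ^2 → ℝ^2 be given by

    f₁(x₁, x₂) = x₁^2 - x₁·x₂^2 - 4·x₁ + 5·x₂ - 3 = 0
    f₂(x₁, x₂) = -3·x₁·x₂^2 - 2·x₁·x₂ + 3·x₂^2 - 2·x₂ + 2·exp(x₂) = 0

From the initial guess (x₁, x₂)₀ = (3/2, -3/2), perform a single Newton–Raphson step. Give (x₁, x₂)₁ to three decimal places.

At (3/2, -3/2): F = (-17.625, 4.57126).
Jacobian J = [[2·x₁ - x₂^2 - 4, -2·x₁·x₂ + 5], [-3·x₂^2 - 2·x₂, -6·x₁·x₂ - 2·x₁ + 6·x₂ + 2·exp(x₂) - 2]].
At the point, J = [[-3.250, 9.500], [-3.750, -0.05374]] (det J = 35.79965).
Solving J·Δ = −F gives Δ = (1.187, 2.261).
Then the next iterate is (x₁, x₂)₁ = (2.687, 0.761).

(2.687, 0.761)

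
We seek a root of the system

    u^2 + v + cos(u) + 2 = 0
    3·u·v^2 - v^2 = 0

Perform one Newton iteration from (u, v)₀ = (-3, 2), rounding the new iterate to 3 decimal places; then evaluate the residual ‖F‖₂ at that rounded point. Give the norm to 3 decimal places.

11.526

At (-3, 2): F = (12.01001, -40.000).
Jacobian J = [[2·u - sin(u), 1], [3·v^2, 6·u·v - 2·v]].
At the point, J = [[-5.85888, 1.000], [12.000, -40.000]] (det J = 222.35520).
Solving J·Δ = −F gives Δ = (1.981, -0.406).
Then the next iterate is (u, v)₁ = (-1.019, 1.594).
Re-evaluating at (-1.019, 1.594): F = (5.15658, -10.30817), so ‖F‖₂ = 11.526.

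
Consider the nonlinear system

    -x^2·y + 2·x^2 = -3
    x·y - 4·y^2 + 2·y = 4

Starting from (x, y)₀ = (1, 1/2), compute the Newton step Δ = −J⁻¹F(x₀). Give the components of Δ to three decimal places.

(-3.200, -5.100)

At (1, 1/2): F = (4.500, -3.500).
Jacobian J = [[-2·x·y + 4·x, -x^2], [y, x - 8·y + 2]].
At the point, J = [[3.000, -1.000], [0.500, -1.000]] (det J = -2.500).
Solving J·Δ = −F gives Δ = (-3.200, -5.100).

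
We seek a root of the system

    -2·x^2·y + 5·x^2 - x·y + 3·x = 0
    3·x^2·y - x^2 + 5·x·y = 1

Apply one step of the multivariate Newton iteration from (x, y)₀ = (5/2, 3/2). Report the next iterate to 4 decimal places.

(0.9991, 1.4327)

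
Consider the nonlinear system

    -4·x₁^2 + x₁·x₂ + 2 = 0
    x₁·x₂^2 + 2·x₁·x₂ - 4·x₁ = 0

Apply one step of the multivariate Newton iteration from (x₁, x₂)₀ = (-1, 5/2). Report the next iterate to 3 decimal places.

At (-1, 5/2): F = (-4.500, -7.250).
Jacobian J = [[-8·x₁ + x₂, x₁], [x₂^2 + 2·x₂ - 4, 2·x₁·x₂ + 2·x₁]].
At the point, J = [[10.500, -1.000], [7.250, -7.000]] (det J = -66.250).
Solving J·Δ = −F gives Δ = (0.366, -0.657).
Then the next iterate is (x₁, x₂)₁ = (-0.634, 1.843).

(-0.634, 1.843)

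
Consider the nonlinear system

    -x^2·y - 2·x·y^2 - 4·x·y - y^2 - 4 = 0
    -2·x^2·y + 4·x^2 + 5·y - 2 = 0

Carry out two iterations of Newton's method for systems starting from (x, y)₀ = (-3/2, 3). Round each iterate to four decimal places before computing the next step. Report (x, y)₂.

(-2.2192, 1.7898)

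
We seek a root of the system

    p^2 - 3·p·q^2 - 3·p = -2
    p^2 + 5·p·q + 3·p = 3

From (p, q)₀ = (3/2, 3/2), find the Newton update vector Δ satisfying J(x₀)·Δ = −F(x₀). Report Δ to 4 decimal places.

At (3/2, 3/2): F = (-10.3750, 15.0000).
Jacobian J = [[2·p - 3·q^2 - 3, -6·p·q], [2·p + 5·q + 3, 5·p]].
At the point, J = [[-6.7500, -13.5000], [13.5000, 7.5000]] (det J = 131.6250).
Solving J·Δ = −F gives Δ = (-0.9473, -0.2949).

(-0.9473, -0.2949)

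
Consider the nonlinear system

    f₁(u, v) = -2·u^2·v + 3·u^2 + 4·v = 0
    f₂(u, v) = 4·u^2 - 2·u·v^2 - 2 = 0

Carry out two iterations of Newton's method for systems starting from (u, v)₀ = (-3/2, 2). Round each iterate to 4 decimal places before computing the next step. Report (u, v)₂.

At (-3/2, 2): F = (5.7500, 19.0000).
Jacobian J = [[-4·u·v + 6·u, -2·u^2 + 4], [8·u - 2·v^2, -4·u·v]].
At the point, J = [[3.0000, -0.5000], [-20.0000, 12.0000]] (det J = 26.0000).
Solving J·Δ = −F gives Δ = (-3.0192, -6.6154).
Then the next iterate is (u, v)₁ = (-4.5192, -4.6154).
Round to (-4.5192, -4.6154) and repeat: F = (231.330091, 272.227923), J = [[-110.546863, -36.846337], [-78.757434, -83.431663]].
Δ = (1.4664, 1.8786), so (u, v)₂ = (-3.0528, -2.7368).

(-3.0528, -2.7368)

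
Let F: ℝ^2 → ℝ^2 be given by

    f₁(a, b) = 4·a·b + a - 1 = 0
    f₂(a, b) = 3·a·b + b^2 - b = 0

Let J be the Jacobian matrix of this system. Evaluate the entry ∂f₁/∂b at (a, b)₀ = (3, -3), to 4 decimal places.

12.0000

∂f₁/∂b = 4·a.
At (3, -3) this is 12.0000.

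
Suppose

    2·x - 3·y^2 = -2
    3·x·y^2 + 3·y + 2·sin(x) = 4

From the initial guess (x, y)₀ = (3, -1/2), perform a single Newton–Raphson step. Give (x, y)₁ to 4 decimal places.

(-1.1632, -0.1412)

At (3, -1/2): F = (7.2500, -2.967760).
Jacobian J = [[2, -6·y], [3·y^2 + 2·cos(x), 6·x·y + 3]].
At the point, J = [[2.0000, 3.0000], [-1.229985, -6.0000]] (det J = -8.310045).
Solving J·Δ = −F gives Δ = (-4.1632, 0.3588).
Then the next iterate is (x, y)₁ = (-1.1632, -0.1412).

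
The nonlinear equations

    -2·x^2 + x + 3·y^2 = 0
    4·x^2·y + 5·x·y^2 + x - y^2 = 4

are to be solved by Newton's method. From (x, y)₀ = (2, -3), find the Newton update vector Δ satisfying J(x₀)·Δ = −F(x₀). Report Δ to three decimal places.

(1.043, 0.761)

At (2, -3): F = (21.000, 31.000).
Jacobian J = [[-4·x + 1, 6·y], [8·x·y + 5·y^2 + 1, 4·x^2 + 10·x·y - 2·y]].
At the point, J = [[-7.000, -18.000], [-2.000, -38.000]] (det J = 230.000).
Solving J·Δ = −F gives Δ = (1.043, 0.761).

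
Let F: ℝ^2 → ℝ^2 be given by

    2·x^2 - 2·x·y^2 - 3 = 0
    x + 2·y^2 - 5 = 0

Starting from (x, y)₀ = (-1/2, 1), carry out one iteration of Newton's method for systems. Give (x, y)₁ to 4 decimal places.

At (-1/2, 1): F = (-1.5000, -3.5000).
Jacobian J = [[4·x - 2·y^2, -4·x·y], [1, 4·y]].
At the point, J = [[-4.0000, 2.0000], [1.0000, 4.0000]] (det J = -18.0000).
Solving J·Δ = −F gives Δ = (0.0556, 0.8611).
Then the next iterate is (x, y)₁ = (-0.4444, 1.8611).

(-0.4444, 1.8611)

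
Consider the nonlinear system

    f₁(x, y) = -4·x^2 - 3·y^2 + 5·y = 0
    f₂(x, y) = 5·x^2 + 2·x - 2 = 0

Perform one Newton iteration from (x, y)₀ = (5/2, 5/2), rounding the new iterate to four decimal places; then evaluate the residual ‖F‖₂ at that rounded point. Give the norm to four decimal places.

10.9814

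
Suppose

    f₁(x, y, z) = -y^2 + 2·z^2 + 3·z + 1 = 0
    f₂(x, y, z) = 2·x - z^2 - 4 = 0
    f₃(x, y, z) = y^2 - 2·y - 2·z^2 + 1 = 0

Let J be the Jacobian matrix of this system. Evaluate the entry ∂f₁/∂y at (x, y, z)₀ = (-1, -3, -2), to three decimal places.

6.000

∂f₁/∂y = -2·y.
At (-1, -3, -2) this is 6.000.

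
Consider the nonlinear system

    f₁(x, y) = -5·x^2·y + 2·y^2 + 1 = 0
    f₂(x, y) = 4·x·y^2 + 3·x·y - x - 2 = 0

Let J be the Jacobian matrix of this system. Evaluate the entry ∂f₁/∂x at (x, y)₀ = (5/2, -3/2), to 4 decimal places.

∂f₁/∂x = -10·x·y.
At (5/2, -3/2) this is 37.5000.

37.5000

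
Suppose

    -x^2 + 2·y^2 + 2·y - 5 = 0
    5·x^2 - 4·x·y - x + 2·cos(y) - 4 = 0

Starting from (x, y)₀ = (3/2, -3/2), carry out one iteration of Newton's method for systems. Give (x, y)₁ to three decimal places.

At (3/2, -3/2): F = (-5.750, 14.89147).
Jacobian J = [[-2·x, 4·y + 2], [10·x - 4·y - 1, -4·x - 2·sin(y)]].
At the point, J = [[-3.000, -4.000], [20.000, -4.00501]] (det J = 92.01503).
Solving J·Δ = −F gives Δ = (-0.898, -0.764).
Then the next iterate is (x, y)₁ = (0.602, -2.264).

(0.602, -2.264)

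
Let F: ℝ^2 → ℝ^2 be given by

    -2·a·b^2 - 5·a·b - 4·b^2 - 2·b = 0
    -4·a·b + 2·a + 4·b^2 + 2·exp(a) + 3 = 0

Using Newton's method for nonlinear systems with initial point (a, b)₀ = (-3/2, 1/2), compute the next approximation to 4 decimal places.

At (-3/2, 1/2): F = (2.5000, 4.446260).
Jacobian J = [[-2·b^2 - 5·b, -4·a·b - 5·a - 8·b - 2], [-4·b + 2·exp(a) + 2, -4·a + 8·b]].
At the point, J = [[-3.0000, 4.5000], [0.446260, 10.0000]] (det J = -32.008171).
Solving J·Δ = −F gives Δ = (0.1560, -0.4516).
Then the next iterate is (a, b)₁ = (-1.3440, 0.0484).

(-1.3440, 0.0484)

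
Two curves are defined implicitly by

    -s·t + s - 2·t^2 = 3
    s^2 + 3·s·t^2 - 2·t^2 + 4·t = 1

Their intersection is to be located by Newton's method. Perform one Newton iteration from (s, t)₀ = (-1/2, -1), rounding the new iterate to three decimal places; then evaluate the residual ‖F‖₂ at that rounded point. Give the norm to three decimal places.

1.227

At (-1/2, -1): F = (-6.000, -8.250).
Jacobian J = [[-t + 1, -s - 4·t], [2·s + 3·t^2, 6·s·t - 4·t + 4]].
At the point, J = [[2.000, 4.500], [2.000, 11.000]] (det J = 13.000).
Solving J·Δ = −F gives Δ = (2.221, 0.346).
Then the next iterate is (s, t)₁ = (1.721, -0.654).
Re-evaluating at (1.721, -0.654): F = (-1.00890, 0.69871), so ‖F‖₂ = 1.227.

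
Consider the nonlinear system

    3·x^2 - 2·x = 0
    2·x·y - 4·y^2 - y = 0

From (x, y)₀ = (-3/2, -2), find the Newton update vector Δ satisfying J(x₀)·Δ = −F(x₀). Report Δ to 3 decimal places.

(0.886, 0.962)

At (-3/2, -2): F = (9.750, -8.000).
Jacobian J = [[6·x - 2, 0], [2·y, 2·x - 8·y - 1]].
At the point, J = [[-11.000, 0.000], [-4.000, 12.000]] (det J = -132.000).
Solving J·Δ = −F gives Δ = (0.886, 0.962).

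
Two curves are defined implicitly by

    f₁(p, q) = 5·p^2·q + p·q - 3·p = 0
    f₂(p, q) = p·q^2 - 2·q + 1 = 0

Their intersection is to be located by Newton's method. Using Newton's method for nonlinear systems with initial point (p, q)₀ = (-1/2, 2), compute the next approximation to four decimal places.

At (-1/2, 2): F = (3.0000, -5.0000).
Jacobian J = [[10·p·q + q - 3, 5·p^2 + p], [q^2, 2·p·q - 2]].
At the point, J = [[-11.0000, 0.7500], [4.0000, -4.0000]] (det J = 41.0000).
Solving J·Δ = −F gives Δ = (0.2012, -1.0488).
Then the next iterate is (p, q)₁ = (-0.2988, 0.9512).

(-0.2988, 0.9512)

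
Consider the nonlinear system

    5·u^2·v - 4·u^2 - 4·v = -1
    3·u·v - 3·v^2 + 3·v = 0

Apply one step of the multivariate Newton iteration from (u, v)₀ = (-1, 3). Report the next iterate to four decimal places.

At (-1, 3): F = (0.0000, -27.0000).
Jacobian J = [[10·u·v - 8·u, 5·u^2 - 4], [3·v, 3·u - 6·v + 3]].
At the point, J = [[-22.0000, 1.0000], [9.0000, -18.0000]] (det J = 387.0000).
Solving J·Δ = −F gives Δ = (-0.0698, -1.5349).
Then the next iterate is (u, v)₁ = (-1.0698, 1.4651).

(-1.0698, 1.4651)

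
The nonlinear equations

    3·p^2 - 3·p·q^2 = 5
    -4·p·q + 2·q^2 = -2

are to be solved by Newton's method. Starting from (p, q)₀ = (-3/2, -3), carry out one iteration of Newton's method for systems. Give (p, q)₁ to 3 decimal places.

(-1.131, -1.928)

At (-3/2, -3): F = (42.250, 2.000).
Jacobian J = [[6·p - 3·q^2, -6·p·q], [-4·q, -4·p + 4·q]].
At the point, J = [[-36.000, -27.000], [12.000, -6.000]] (det J = 540.000).
Solving J·Δ = −F gives Δ = (0.369, 1.072).
Then the next iterate is (p, q)₁ = (-1.131, -1.928).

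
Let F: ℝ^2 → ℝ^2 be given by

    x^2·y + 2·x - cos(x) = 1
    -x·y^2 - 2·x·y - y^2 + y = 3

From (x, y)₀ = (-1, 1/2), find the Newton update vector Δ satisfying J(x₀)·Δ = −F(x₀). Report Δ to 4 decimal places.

(4.4164, 2.3402)

At (-1, 1/2): F = (-3.040302, -1.5000).
Jacobian J = [[2·x·y + sin(x) + 2, x^2], [-y^2 - 2·y, -2·x·y - 2·x - 2·y + 1]].
At the point, J = [[0.158529, 1.0000], [-1.2500, 3.0000]] (det J = 1.725587).
Solving J·Δ = −F gives Δ = (4.4164, 2.3402).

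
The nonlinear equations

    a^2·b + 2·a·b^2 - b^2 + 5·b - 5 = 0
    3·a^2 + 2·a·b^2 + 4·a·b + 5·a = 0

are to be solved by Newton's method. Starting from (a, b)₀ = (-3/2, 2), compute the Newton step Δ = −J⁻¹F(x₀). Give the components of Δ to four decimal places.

(1.4429, -0.4130)

At (-3/2, 2): F = (-6.5000, -24.7500).
Jacobian J = [[2·a·b + 2·b^2, a^2 + 4·a·b - 2·b + 5], [6·a + 2·b^2 + 4·b + 5, 4·a·b + 4·a]].
At the point, J = [[2.0000, -8.7500], [12.0000, -18.0000]] (det J = 69.0000).
Solving J·Δ = −F gives Δ = (1.4429, -0.4130).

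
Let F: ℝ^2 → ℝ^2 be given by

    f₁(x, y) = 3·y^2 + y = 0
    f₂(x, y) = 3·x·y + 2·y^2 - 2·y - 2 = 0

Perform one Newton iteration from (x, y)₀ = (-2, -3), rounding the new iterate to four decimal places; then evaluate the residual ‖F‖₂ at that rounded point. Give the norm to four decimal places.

At (-2, -3): F = (24.0000, 40.0000).
Jacobian J = [[0, 6·y + 1], [3·y, 3·x + 4·y - 2]].
At the point, J = [[0.0000, -17.0000], [-9.0000, -20.0000]] (det J = -153.0000).
Solving J·Δ = −F gives Δ = (1.3072, 1.4118).
Then the next iterate is (x, y)₁ = (-0.6928, -1.5882).
Re-evaluating at (-0.6928, -1.5882): F = (5.978938, 9.522073), so ‖F‖₂ = 11.2436.

11.2436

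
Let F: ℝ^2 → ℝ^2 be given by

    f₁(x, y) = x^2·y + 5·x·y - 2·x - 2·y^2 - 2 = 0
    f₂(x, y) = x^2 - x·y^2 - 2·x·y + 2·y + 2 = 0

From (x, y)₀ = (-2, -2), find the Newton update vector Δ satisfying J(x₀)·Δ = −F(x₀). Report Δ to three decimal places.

At (-2, -2): F = (6.000, 2.000).
Jacobian J = [[2·x·y + 5·y - 2, x^2 + 5·x - 4·y], [2·x - y^2 - 2·y, -2·x·y - 2·x + 2]].
At the point, J = [[-4.000, 2.000], [-4.000, -2.000]] (det J = 16.000).
Solving J·Δ = −F gives Δ = (1.000, -1.000).

(1.000, -1.000)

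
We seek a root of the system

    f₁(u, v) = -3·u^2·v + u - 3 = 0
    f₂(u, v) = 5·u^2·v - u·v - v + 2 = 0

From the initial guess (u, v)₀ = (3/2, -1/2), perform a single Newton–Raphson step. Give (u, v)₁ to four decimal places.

At (3/2, -1/2): F = (1.8750, -2.3750).
Jacobian J = [[-6·u·v + 1, -3·u^2], [10·u·v - v, 5·u^2 - u - 1]].
At the point, J = [[5.5000, -6.7500], [-7.0000, 8.7500]] (det J = 0.8750).
Solving J·Δ = −F gives Δ = (-0.4286, -0.0714).
Then the next iterate is (u, v)₁ = (1.0714, -0.5714).

(1.0714, -0.5714)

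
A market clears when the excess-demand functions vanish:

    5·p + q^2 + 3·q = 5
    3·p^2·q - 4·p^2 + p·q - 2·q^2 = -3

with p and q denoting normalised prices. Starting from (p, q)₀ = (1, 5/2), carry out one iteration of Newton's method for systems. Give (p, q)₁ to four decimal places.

(0.4858, 1.1026)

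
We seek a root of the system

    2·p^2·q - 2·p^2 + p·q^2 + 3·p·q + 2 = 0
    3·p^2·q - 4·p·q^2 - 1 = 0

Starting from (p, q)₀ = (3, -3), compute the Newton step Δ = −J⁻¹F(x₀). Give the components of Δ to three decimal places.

(-1.324, 0.715)

At (3, -3): F = (-70.000, -190.000).
Jacobian J = [[4·p·q - 4·p + q^2 + 3·q, 2·p^2 + 2·p·q + 3·p], [6·p·q - 4·q^2, 3·p^2 - 8·p·q]].
At the point, J = [[-48.000, 9.000], [-90.000, 99.000]] (det J = -3942.000).
Solving J·Δ = −F gives Δ = (-1.324, 0.715).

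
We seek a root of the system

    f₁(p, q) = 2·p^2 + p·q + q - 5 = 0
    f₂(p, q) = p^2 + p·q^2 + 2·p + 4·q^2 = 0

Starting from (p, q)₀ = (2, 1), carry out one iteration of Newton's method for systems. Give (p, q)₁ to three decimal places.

At (2, 1): F = (6.000, 14.000).
Jacobian J = [[4·p + q, p + 1], [2·p + q^2 + 2, 2·p·q + 8·q]].
At the point, J = [[9.000, 3.000], [7.000, 12.000]] (det J = 87.000).
Solving J·Δ = −F gives Δ = (-0.345, -0.966).
Then the next iterate is (p, q)₁ = (1.655, 0.034).

(1.655, 0.034)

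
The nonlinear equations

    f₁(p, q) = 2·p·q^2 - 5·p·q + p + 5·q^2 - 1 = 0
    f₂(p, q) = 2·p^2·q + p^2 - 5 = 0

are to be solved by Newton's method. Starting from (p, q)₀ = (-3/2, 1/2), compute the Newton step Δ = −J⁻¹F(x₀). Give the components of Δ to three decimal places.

At (-3/2, 1/2): F = (1.750, -0.500).
Jacobian J = [[2·q^2 - 5·q + 1, 4·p·q - 5·p + 10·q], [4·p·q + 2·p, 2·p^2]].
At the point, J = [[-1.000, 9.500], [-6.000, 4.500]] (det J = 52.500).
Solving J·Δ = −F gives Δ = (-0.240, -0.210).

(-0.240, -0.210)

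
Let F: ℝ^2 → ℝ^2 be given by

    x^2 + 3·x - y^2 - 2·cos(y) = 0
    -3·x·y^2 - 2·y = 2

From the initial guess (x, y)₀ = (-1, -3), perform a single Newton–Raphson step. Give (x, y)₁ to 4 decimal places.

(-1.0234, -1.4184)

At (-1, -3): F = (-9.020015, 31.0000).
Jacobian J = [[2·x + 3, -2·y + 2·sin(y)], [-3·y^2, -6·x·y - 2]].
At the point, J = [[1.0000, 5.717760], [-27.0000, -20.0000]] (det J = 134.379520).
Solving J·Δ = −F gives Δ = (-0.0234, 1.5816).
Then the next iterate is (x, y)₁ = (-1.0234, -1.4184).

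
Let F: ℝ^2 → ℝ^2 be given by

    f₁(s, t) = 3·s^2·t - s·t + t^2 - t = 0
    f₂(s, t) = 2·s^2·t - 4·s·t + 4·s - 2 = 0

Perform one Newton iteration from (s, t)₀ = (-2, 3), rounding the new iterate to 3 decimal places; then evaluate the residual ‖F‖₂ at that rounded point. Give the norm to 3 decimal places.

44.717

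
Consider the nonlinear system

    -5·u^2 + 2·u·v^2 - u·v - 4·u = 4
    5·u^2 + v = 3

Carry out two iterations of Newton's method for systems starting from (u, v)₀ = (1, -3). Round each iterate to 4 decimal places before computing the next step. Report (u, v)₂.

At (1, -3): F = (8.0000, -1.0000).
Jacobian J = [[-10·u + 2·v^2 - v - 4, 4·u·v - u], [10·u, 1]].
At the point, J = [[7.0000, -13.0000], [10.0000, 1.0000]] (det J = 137.0000).
Solving J·Δ = −F gives Δ = (0.0365, 0.6350).
Then the next iterate is (u, v)₁ = (1.0365, -2.3650).
Round to (1.0365, -2.3650) and repeat: F = (0.528417, 0.006661), J = [[-0.813550, -10.841790], [10.3650, 1.0000]].
Δ = (-0.0054, 0.0491), so (u, v)₂ = (1.0311, -2.3159).

(1.0311, -2.3159)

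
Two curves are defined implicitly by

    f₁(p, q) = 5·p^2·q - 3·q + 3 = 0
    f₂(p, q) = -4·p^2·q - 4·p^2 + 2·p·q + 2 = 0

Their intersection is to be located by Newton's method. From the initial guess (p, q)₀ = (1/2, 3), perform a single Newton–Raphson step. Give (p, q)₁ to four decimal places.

At (1/2, 3): F = (-2.2500, 1.0000).
Jacobian J = [[10·p·q, 5·p^2 - 3], [-8·p·q - 8·p + 2·q, -4·p^2 + 2·p]].
At the point, J = [[15.0000, -1.7500], [-10.0000, 0.0000]] (det J = -17.5000).
Solving J·Δ = −F gives Δ = (0.1000, -0.4286).
Then the next iterate is (p, q)₁ = (0.6000, 2.5714).

(0.6000, 2.5714)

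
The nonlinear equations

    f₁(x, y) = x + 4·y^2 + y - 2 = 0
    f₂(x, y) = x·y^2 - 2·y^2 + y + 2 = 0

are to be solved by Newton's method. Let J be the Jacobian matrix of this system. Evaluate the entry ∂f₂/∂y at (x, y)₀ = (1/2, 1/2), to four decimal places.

-0.5000

∂f₂/∂y = 2·x·y - 4·y + 1.
At (1/2, 1/2) this is -0.5000.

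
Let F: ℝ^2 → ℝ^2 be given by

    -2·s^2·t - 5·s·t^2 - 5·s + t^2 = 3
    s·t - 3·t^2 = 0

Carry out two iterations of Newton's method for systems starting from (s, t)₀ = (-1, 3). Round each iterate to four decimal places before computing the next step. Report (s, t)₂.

(-1.1896, 0.6084)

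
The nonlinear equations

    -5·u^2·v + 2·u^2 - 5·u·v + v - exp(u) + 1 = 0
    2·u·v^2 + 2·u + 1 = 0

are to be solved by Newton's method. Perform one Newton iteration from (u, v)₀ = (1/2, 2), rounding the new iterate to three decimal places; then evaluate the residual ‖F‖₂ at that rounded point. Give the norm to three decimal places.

At (1/2, 2): F = (-5.64872, 6.000).
Jacobian J = [[-10·u·v + 4·u - 5·v - exp(u), -5·u^2 - 5·u + 1], [2·v^2 + 2, 4·u·v]].
At the point, J = [[-19.64872, -2.750], [10.000, 4.000]] (det J = -51.09489).
Solving J·Δ = −F gives Δ = (-0.119, -1.202).
Then the next iterate is (u, v)₁ = (0.381, 0.798).
Re-evaluating at (0.381, 0.798): F = (-1.47481, 2.24724), so ‖F‖₂ = 2.688.

2.688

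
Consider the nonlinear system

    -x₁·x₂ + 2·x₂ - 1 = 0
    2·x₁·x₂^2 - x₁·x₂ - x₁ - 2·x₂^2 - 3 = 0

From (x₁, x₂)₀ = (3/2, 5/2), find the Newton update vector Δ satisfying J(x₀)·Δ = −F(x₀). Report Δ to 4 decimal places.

(0.1415, 0.2075)

At (3/2, 5/2): F = (0.2500, -2.0000).
Jacobian J = [[-x₂, -x₁ + 2], [2·x₂^2 - x₂ - 1, 4·x₁·x₂ - x₁ - 4·x₂]].
At the point, J = [[-2.5000, 0.5000], [9.0000, 3.5000]] (det J = -13.2500).
Solving J·Δ = −F gives Δ = (0.1415, 0.2075).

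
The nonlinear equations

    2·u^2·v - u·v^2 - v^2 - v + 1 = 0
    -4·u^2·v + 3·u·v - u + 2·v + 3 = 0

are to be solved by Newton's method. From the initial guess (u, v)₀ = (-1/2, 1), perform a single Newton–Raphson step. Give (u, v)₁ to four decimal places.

At (-1/2, 1): F = (0.0000, 3.0000).
Jacobian J = [[4·u·v - v^2, 2·u^2 - 2·u·v - 2·v - 1], [-8·u·v + 3·v - 1, -4·u^2 + 3·u + 2]].
At the point, J = [[-3.0000, -1.5000], [6.0000, -0.5000]] (det J = 10.5000).
Solving J·Δ = −F gives Δ = (-0.4286, 0.8571).
Then the next iterate is (u, v)₁ = (-0.9286, 1.8571).

(-0.9286, 1.8571)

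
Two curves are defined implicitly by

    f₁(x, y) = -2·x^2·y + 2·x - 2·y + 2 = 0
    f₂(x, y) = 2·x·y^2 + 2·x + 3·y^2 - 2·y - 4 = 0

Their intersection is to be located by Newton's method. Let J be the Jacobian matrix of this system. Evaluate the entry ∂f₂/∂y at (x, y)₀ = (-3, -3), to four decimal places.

16.0000

∂f₂/∂y = 4·x·y + 6·y - 2.
At (-3, -3) this is 16.0000.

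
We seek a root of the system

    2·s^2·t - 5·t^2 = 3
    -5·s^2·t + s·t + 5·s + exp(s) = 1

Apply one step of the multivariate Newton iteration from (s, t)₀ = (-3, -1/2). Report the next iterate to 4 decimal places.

(6.4628, -2.3925)

At (-3, -1/2): F = (-13.2500, 8.049787).
Jacobian J = [[4·s·t, 2·s^2 - 10·t], [-10·s·t + t + exp(s) + 5, -5·s^2 + s]].
At the point, J = [[6.0000, 23.0000], [-10.450213, -48.0000]] (det J = -47.645103).
Solving J·Δ = −F gives Δ = (9.4628, -1.8925).
Then the next iterate is (s, t)₁ = (6.4628, -2.3925).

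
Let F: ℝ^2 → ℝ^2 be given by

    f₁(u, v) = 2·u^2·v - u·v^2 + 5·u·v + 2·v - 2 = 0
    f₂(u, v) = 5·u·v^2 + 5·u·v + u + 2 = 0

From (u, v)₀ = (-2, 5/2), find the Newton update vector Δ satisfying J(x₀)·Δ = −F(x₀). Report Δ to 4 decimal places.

(-0.6490, -1.9424)

At (-2, 5/2): F = (10.5000, -87.5000).
Jacobian J = [[4·u·v - v^2 + 5·v, 2·u^2 - 2·u·v + 5·u + 2], [5·v^2 + 5·v + 1, 10·u·v + 5·u]].
At the point, J = [[-13.7500, 10.0000], [44.7500, -60.0000]] (det J = 377.5000).
Solving J·Δ = −F gives Δ = (-0.6490, -1.9424).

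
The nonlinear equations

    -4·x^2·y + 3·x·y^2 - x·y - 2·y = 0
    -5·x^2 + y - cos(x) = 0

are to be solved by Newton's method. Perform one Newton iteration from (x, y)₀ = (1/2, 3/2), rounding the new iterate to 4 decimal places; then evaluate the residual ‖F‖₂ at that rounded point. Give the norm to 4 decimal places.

12.4682

At (1/2, 3/2): F = (-1.8750, -0.627583).
Jacobian J = [[-8·x·y + 3·y^2 - y, -4·x^2 + 6·x·y - x - 2], [-10·x + sin(x), 1]].
At the point, J = [[-0.7500, 1.0000], [-4.520574, 1.0000]] (det J = 3.770574).
Solving J·Δ = −F gives Δ = (0.3308, 2.1231).
Then the next iterate is (x, y)₁ = (0.8308, 3.6231).
Re-evaluating at (0.8308, 3.6231): F = (12.458029, -0.502328), so ‖F‖₂ = 12.4682.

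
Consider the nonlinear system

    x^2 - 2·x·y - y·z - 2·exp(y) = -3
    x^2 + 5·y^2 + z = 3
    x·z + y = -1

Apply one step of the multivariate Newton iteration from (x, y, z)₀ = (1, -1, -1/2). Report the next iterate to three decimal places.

At (1, -1, -1/2): F = (4.76424, 2.500, -0.500).
Jacobian J = [[2·x - 2·y, -2·x - z - 2·exp(y), -y], [2·x, 10·y, 1], [z, 1, x]].
At the point, J = [[4.000, -2.23576, 1.000], [2.000, -10.000, 1.000], [-0.500, 1.000, 1.000]] (det J = -41.41060).
Solving J·Δ = −F gives Δ = (-1.164, 0.008, -0.090).
Then the next iterate is (x, y, z)₁ = (-0.164, -0.992, -0.590).

(-0.164, -0.992, -0.590)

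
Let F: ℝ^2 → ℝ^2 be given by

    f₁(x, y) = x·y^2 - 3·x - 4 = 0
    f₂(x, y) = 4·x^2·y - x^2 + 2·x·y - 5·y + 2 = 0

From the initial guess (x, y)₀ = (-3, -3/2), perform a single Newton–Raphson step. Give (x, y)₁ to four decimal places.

(-2.0352, -1.2252)

At (-3, -3/2): F = (-1.7500, -44.5000).
Jacobian J = [[y^2 - 3, 2·x·y], [8·x·y - 2·x + 2·y, 4·x^2 + 2·x - 5]].
At the point, J = [[-0.7500, 9.0000], [39.0000, 25.0000]] (det J = -369.7500).
Solving J·Δ = −F gives Δ = (0.9648, 0.2748).
Then the next iterate is (x, y)₁ = (-2.0352, -1.2252).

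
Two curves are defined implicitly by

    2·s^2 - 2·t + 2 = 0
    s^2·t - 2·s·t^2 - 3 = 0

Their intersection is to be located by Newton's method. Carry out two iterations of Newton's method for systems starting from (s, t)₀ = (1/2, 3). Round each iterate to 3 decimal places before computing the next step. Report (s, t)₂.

(-0.713, 0.172)

At (1/2, 3): F = (-3.500, -11.250).
Jacobian J = [[4·s, -2], [2·s·t - 2·t^2, s^2 - 4·s·t]].
At the point, J = [[2.000, -2.000], [-15.000, -5.750]] (det J = -41.500).
Solving J·Δ = −F gives Δ = (-0.057, -1.807).
Then the next iterate is (s, t)₁ = (0.443, 1.193).
Round to (0.443, 1.193) and repeat: F = (0.00650, -4.02687), J = [[1.772, -2.000], [-1.78950, -1.91775]].
Δ = (-1.156, -1.021), so (s, t)₂ = (-0.713, 0.172).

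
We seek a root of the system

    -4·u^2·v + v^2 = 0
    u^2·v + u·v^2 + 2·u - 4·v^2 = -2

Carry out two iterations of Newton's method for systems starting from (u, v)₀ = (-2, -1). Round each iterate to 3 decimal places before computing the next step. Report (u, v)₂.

At (-2, -1): F = (17.000, -12.000).
Jacobian J = [[-8·u·v, -4·u^2 + 2·v], [2·u·v + v^2 + 2, u^2 + 2·u·v - 8·v]].
At the point, J = [[-16.000, -18.000], [7.000, 16.000]] (det J = -130.000).
Solving J·Δ = −F gives Δ = (0.431, 0.562).
Then the next iterate is (u, v)₁ = (-1.569, -0.438).
Round to (-1.569, -0.438) and repeat: F = (4.50485, -3.28463), J = [[-5.49778, -10.72304], [3.56629, 7.34020]].
Δ = (-1.020, 0.943), so (u, v)₂ = (-2.589, 0.505).

(-2.589, 0.505)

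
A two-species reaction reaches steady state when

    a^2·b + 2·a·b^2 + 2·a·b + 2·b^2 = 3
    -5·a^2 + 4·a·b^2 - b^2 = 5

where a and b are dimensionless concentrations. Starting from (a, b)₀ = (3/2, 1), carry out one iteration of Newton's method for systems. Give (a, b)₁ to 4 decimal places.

(0.4734, 0.9958)

At (3/2, 1): F = (7.2500, -11.2500).
Jacobian J = [[2·a·b + 2·b^2 + 2·b, a^2 + 4·a·b + 2·a + 4·b], [-10·a + 4·b^2, 8·a·b - 2·b]].
At the point, J = [[7.0000, 15.2500], [-11.0000, 10.0000]] (det J = 237.7500).
Solving J·Δ = −F gives Δ = (-1.0266, -0.0042).
Then the next iterate is (a, b)₁ = (0.4734, 0.9958).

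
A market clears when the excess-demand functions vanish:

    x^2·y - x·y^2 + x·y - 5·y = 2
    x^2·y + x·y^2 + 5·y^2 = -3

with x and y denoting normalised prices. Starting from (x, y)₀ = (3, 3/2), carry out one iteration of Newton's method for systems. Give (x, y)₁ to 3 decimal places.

(2.570, 0.601)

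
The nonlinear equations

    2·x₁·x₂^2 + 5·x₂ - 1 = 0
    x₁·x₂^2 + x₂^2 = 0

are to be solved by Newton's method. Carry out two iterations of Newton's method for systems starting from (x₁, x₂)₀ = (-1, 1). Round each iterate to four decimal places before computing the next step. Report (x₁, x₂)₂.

(-1.0000, -0.1111)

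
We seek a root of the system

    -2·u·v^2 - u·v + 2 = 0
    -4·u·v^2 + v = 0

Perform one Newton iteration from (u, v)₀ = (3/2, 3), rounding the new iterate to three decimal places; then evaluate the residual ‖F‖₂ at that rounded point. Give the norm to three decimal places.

8.669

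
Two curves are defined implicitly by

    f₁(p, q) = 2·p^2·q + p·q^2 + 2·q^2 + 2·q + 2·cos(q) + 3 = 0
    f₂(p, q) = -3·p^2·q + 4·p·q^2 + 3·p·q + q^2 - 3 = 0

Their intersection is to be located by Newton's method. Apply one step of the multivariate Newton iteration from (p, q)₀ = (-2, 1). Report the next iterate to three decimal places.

(1.300, 2.084)

At (-2, 1): F = (14.08060, -28.000).
Jacobian J = [[4·p·q + q^2, 2·p^2 + 2·p·q + 4·q - 2·sin(q) + 2], [-6·p·q + 4·q^2 + 3·q, -3·p^2 + 8·p·q + 3·p + 2·q]].
At the point, J = [[-7.000, 8.31706], [19.000, -32.000]] (det J = 65.97590).
Solving J·Δ = −F gives Δ = (3.300, 1.084).
Then the next iterate is (p, q)₁ = (1.300, 2.084).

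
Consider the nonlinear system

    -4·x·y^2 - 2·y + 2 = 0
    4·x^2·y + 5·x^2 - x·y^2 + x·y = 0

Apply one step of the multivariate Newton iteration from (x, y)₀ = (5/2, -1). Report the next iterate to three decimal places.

(1.318, -0.929)

At (5/2, -1): F = (-6.000, 1.250).
Jacobian J = [[-4·y^2, -8·x·y - 2], [8·x·y + 10·x - y^2 + y, 4·x^2 - 2·x·y + x]].
At the point, J = [[-4.000, 18.000], [3.000, 32.500]] (det J = -184.000).
Solving J·Δ = −F gives Δ = (-1.182, 0.071).
Then the next iterate is (x, y)₁ = (1.318, -0.929).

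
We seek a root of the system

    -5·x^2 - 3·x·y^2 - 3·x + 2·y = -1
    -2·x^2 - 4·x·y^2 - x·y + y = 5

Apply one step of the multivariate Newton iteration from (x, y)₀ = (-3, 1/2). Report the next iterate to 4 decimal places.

(-1.9819, 0.9569)

At (-3, 1/2): F = (-31.7500, -18.0000).
Jacobian J = [[-10·x - 3·y^2 - 3, -6·x·y + 2], [-4·x - 4·y^2 - y, -8·x·y - x + 1]].
At the point, J = [[26.2500, 11.0000], [10.5000, 16.0000]] (det J = 304.5000).
Solving J·Δ = −F gives Δ = (1.0181, 0.4569).
Then the next iterate is (x, y)₁ = (-1.9819, 0.9569).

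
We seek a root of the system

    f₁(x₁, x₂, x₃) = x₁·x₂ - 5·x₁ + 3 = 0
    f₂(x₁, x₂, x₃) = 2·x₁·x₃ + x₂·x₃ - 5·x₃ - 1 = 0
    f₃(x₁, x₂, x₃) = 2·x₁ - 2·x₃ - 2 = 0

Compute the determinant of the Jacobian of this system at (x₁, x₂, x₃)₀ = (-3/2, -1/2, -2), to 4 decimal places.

15.5000

J = [[x₂ - 5, x₁, 0], [2·x₃, x₃, 2·x₁ + x₂ - 5], [2, 0, -2]].
At the point, J = [[-5.5000, -1.5000, 0.0000], [-4.0000, -2.0000, -8.5000], [2.0000, 0.0000, -2.0000]].
det J = 15.5000.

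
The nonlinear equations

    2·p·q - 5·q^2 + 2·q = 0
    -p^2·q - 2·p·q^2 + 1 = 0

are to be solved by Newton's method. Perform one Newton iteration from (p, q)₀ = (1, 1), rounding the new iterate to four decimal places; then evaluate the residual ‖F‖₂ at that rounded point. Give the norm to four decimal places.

At (1, 1): F = (-1.0000, -2.0000).
Jacobian J = [[2·q, 2·p - 10·q + 2], [-2·p·q - 2·q^2, -p^2 - 4·p·q]].
At the point, J = [[2.0000, -6.0000], [-4.0000, -5.0000]] (det J = -34.0000).
Solving J·Δ = −F gives Δ = (-0.2059, -0.2353).
Then the next iterate is (p, q)₁ = (0.7941, 0.7647).
Re-evaluating at (0.7941, 0.7647): F = (-0.179934, -0.410941), so ‖F‖₂ = 0.4486.

0.4486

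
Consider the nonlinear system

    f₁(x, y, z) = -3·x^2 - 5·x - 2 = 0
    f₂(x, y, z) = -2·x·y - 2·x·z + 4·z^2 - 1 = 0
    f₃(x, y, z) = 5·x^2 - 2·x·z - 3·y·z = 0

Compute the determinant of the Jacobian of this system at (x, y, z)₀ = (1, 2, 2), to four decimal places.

-1100.0000

J = [[-6·x - 5, 0, 0], [-2·y - 2·z, -2·x, -2·x + 8·z], [10·x - 2·z, -3·z, -2·x - 3·y]].
At the point, J = [[-11.0000, 0.0000, 0.0000], [-8.0000, -2.0000, 14.0000], [6.0000, -6.0000, -8.0000]].
det J = -1100.0000.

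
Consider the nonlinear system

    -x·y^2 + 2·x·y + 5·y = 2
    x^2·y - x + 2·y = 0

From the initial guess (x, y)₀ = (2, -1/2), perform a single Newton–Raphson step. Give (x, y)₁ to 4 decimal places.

(1.4902, 0.0784)

At (2, -1/2): F = (-7.0000, -5.0000).
Jacobian J = [[-y^2 + 2·y, -2·x·y + 2·x + 5], [2·x·y - 1, x^2 + 2]].
At the point, J = [[-1.2500, 11.0000], [-3.0000, 6.0000]] (det J = 25.5000).
Solving J·Δ = −F gives Δ = (-0.5098, 0.5784).
Then the next iterate is (x, y)₁ = (1.4902, 0.0784).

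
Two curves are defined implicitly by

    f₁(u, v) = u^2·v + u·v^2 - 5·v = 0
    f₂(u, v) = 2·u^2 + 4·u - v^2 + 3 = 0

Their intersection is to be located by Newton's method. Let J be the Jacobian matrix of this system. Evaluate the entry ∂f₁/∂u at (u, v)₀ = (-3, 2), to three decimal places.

∂f₁/∂u = 2·u·v + v^2.
At (-3, 2) this is -8.000.

-8.000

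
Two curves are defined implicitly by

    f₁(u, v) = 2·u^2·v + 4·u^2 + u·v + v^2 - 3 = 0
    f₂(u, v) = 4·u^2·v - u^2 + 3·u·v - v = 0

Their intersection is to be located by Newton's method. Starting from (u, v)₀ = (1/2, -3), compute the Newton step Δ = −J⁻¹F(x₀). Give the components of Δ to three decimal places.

(-0.151, 0.951)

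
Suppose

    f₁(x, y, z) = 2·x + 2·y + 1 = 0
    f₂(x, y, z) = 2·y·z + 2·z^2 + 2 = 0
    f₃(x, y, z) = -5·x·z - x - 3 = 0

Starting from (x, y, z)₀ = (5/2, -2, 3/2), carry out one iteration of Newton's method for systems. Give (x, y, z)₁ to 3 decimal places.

At (5/2, -2, 3/2): F = (2.000, 0.500, -24.250).
Jacobian J = [[2, 2, 0], [0, 2·z, 2·y + 4·z], [-5·z - 1, 0, -5·x]].
At the point, J = [[2.000, 2.000, 0.000], [0.000, 3.000, 2.000], [-8.500, 0.000, -12.500]] (det J = -109.000).
Solving J·Δ = −F gives Δ = (-1.463, 0.463, -0.945).
Then the next iterate is (x, y, z)₁ = (1.037, -1.537, 0.555).

(1.037, -1.537, 0.555)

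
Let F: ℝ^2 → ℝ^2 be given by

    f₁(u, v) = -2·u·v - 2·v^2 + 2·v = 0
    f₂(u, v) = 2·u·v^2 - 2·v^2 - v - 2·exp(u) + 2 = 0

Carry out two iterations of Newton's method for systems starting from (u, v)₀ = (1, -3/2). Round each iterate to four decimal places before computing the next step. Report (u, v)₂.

(-1.6483, 1.8283)

At (1, -3/2): F = (-4.5000, -1.936564).
Jacobian J = [[-2·v, -2·u - 4·v + 2], [2·v^2 - 2·exp(u), 4·u·v - 4·v - 1]].
At the point, J = [[3.0000, 6.0000], [-0.936564, -1.0000]] (det J = 2.619382).
Solving J·Δ = −F gives Δ = (-6.1539, 3.8269).
Then the next iterate is (u, v)₁ = (-5.1539, 2.3269).
Round to (-5.1539, 2.3269) and repeat: F = (17.810093, -66.978589), J = [[-4.6538, 3.0002], [10.817374, -58.278040]].
Δ = (3.5056, -0.4986), so (u, v)₂ = (-1.6483, 1.8283).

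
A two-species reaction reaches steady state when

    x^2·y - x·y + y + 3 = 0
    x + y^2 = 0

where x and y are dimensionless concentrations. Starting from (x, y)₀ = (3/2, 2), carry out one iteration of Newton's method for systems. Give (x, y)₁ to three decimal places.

(0.351, 0.912)

At (3/2, 2): F = (6.500, 5.500).
Jacobian J = [[2·x·y - y, x^2 - x + 1], [1, 2·y]].
At the point, J = [[4.000, 1.750], [1.000, 4.000]] (det J = 14.250).
Solving J·Δ = −F gives Δ = (-1.149, -1.088).
Then the next iterate is (x, y)₁ = (0.351, 0.912).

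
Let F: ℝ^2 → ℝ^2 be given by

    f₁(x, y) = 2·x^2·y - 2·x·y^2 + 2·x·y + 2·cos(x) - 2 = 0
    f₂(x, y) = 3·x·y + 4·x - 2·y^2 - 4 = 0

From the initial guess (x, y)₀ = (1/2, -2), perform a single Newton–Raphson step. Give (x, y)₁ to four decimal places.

(0.5178, -0.6278)

At (1/2, -2): F = (-7.244835, -13.0000).
Jacobian J = [[4·x·y - 2·y^2 + 2·y - 2·sin(x), 2·x^2 - 4·x·y + 2·x], [3·y + 4, 3·x - 4·y]].
At the point, J = [[-16.958851, 5.5000], [-2.0000, 9.5000]] (det J = -150.109085).
Solving J·Δ = −F gives Δ = (0.0178, 1.3722).
Then the next iterate is (x, y)₁ = (0.5178, -0.6278).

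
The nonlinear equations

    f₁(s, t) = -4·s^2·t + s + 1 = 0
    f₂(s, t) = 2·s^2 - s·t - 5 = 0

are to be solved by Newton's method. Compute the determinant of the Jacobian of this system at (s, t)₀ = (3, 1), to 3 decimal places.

465.000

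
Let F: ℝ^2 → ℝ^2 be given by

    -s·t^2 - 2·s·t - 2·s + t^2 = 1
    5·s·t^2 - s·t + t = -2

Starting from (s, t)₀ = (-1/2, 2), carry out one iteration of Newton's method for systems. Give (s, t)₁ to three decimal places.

(-1.305, -0.293)

At (-1/2, 2): F = (8.000, -5.000).
Jacobian J = [[-t^2 - 2·t - 2, -2·s·t - 2·s + 2·t], [5·t^2 - t, 10·s·t - s + 1]].
At the point, J = [[-10.000, 7.000], [18.000, -8.500]] (det J = -41.000).
Solving J·Δ = −F gives Δ = (-0.805, -2.293).
Then the next iterate is (s, t)₁ = (-1.305, -0.293).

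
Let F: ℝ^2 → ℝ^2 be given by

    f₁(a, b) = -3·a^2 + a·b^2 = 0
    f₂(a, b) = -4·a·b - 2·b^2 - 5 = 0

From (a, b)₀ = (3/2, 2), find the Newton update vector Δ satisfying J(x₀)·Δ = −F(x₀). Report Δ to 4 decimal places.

At (3/2, 2): F = (-0.7500, -25.0000).
Jacobian J = [[-6·a + b^2, 2·a·b], [-4·b, -4·a - 4·b]].
At the point, J = [[-5.0000, 6.0000], [-8.0000, -14.0000]] (det J = 118.0000).
Solving J·Δ = −F gives Δ = (-1.3602, -1.0085).

(-1.3602, -1.0085)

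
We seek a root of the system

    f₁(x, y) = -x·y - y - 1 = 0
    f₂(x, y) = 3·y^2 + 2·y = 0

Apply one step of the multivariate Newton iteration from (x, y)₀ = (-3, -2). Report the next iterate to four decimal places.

At (-3, -2): F = (-5.0000, 8.0000).
Jacobian J = [[-y, -x - 1], [0, 6·y + 2]].
At the point, J = [[2.0000, 2.0000], [0.0000, -10.0000]] (det J = -20.0000).
Solving J·Δ = −F gives Δ = (1.7000, 0.8000).
Then the next iterate is (x, y)₁ = (-1.3000, -1.2000).

(-1.3000, -1.2000)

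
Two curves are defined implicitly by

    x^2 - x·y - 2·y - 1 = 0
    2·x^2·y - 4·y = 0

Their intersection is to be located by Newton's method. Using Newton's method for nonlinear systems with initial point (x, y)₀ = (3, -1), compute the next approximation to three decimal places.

(0.053, -2.526)

At (3, -1): F = (13.000, -14.000).
Jacobian J = [[2·x - y, -x - 2], [4·x·y, 2·x^2 - 4]].
At the point, J = [[7.000, -5.000], [-12.000, 14.000]] (det J = 38.000).
Solving J·Δ = −F gives Δ = (-2.947, -1.526).
Then the next iterate is (x, y)₁ = (0.053, -2.526).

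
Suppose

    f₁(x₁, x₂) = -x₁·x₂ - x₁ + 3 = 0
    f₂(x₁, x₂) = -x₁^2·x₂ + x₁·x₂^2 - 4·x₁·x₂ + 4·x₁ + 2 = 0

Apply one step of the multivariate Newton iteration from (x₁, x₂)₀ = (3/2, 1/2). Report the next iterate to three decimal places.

(1.383, 1.117)

At (3/2, 1/2): F = (0.750, 4.250).
Jacobian J = [[-x₂ - 1, -x₁], [-2·x₁·x₂ + x₂^2 - 4·x₂ + 4, -x₁^2 + 2·x₁·x₂ - 4·x₁]].
At the point, J = [[-1.500, -1.500], [0.750, -6.750]] (det J = 11.250).
Solving J·Δ = −F gives Δ = (-0.117, 0.617).
Then the next iterate is (x₁, x₂)₁ = (1.383, 1.117).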